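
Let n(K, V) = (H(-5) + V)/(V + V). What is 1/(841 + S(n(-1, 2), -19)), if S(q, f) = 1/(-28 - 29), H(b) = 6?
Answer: 57/47936 ≈ 0.0011891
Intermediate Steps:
n(K, V) = (6 + V)/(2*V) (n(K, V) = (6 + V)/(V + V) = (6 + V)/((2*V)) = (6 + V)*(1/(2*V)) = (6 + V)/(2*V))
S(q, f) = -1/57 (S(q, f) = 1/(-57) = -1/57)
1/(841 + S(n(-1, 2), -19)) = 1/(841 - 1/57) = 1/(47936/57) = 57/47936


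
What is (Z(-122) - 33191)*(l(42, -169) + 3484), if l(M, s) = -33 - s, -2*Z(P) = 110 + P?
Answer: -120129700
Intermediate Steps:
Z(P) = -55 - P/2 (Z(P) = -(110 + P)/2 = -55 - P/2)
(Z(-122) - 33191)*(l(42, -169) + 3484) = ((-55 - ½*(-122)) - 33191)*((-33 - 1*(-169)) + 3484) = ((-55 + 61) - 33191)*((-33 + 169) + 3484) = (6 - 33191)*(136 + 3484) = -33185*3620 = -120129700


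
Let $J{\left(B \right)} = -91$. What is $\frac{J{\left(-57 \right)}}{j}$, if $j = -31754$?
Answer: $\frac{91}{31754} \approx 0.0028658$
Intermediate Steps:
$\frac{J{\left(-57 \right)}}{j} = - \frac{91}{-31754} = \left(-91\right) \left(- \frac{1}{31754}\right) = \frac{91}{31754}$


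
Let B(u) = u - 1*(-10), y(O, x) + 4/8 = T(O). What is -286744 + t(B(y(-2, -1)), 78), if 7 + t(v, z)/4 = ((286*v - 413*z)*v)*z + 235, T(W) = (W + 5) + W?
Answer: -95981068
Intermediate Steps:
T(W) = 5 + 2*W (T(W) = (5 + W) + W = 5 + 2*W)
y(O, x) = 9/2 + 2*O (y(O, x) = -½ + (5 + 2*O) = 9/2 + 2*O)
B(u) = 10 + u (B(u) = u + 10 = 10 + u)
t(v, z) = 912 + 4*v*z*(-413*z + 286*v) (t(v, z) = -28 + 4*(((286*v - 413*z)*v)*z + 235) = -28 + 4*(((-413*z + 286*v)*v)*z + 235) = -28 + 4*((v*(-413*z + 286*v))*z + 235) = -28 + 4*(v*z*(-413*z + 286*v) + 235) = -28 + 4*(235 + v*z*(-413*z + 286*v)) = -28 + (940 + 4*v*z*(-413*z + 286*v)) = 912 + 4*v*z*(-413*z + 286*v))
-286744 + t(B(y(-2, -1)), 78) = -286744 + (912 - 1652*(10 + (9/2 + 2*(-2)))*78² + 1144*78*(10 + (9/2 + 2*(-2)))²) = -286744 + (912 - 1652*(10 + (9/2 - 4))*6084 + 1144*78*(10 + (9/2 - 4))²) = -286744 + (912 - 1652*(10 + ½)*6084 + 1144*78*(10 + ½)²) = -286744 + (912 - 1652*21/2*6084 + 1144*78*(21/2)²) = -286744 + (912 - 105533064 + 1144*78*(441/4)) = -286744 + (912 - 105533064 + 9837828) = -286744 - 95694324 = -95981068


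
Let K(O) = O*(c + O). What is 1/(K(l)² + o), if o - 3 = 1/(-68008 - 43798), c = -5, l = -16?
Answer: 111806/12622785593 ≈ 8.8575e-6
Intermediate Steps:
K(O) = O*(-5 + O)
o = 335417/111806 (o = 3 + 1/(-68008 - 43798) = 3 + 1/(-111806) = 3 - 1/111806 = 335417/111806 ≈ 3.0000)
1/(K(l)² + o) = 1/((-16*(-5 - 16))² + 335417/111806) = 1/((-16*(-21))² + 335417/111806) = 1/(336² + 335417/111806) = 1/(112896 + 335417/111806) = 1/(12622785593/111806) = 111806/12622785593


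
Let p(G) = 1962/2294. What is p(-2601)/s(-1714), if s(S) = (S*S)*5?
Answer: 981/16848260060 ≈ 5.8226e-8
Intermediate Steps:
s(S) = 5*S**2 (s(S) = S**2*5 = 5*S**2)
p(G) = 981/1147 (p(G) = 1962*(1/2294) = 981/1147)
p(-2601)/s(-1714) = 981/(1147*((5*(-1714)**2))) = 981/(1147*((5*2937796))) = (981/1147)/14688980 = (981/1147)*(1/14688980) = 981/16848260060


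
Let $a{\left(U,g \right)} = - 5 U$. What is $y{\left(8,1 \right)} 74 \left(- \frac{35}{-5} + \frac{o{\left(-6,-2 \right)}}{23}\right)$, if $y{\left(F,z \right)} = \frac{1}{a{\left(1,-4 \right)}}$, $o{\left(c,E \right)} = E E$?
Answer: $- \frac{2442}{23} \approx -106.17$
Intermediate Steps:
$o{\left(c,E \right)} = E^{2}$
$y{\left(F,z \right)} = - \frac{1}{5}$ ($y{\left(F,z \right)} = \frac{1}{\left(-5\right) 1} = \frac{1}{-5} = - \frac{1}{5}$)
$y{\left(8,1 \right)} 74 \left(- \frac{35}{-5} + \frac{o{\left(-6,-2 \right)}}{23}\right) = \left(- \frac{1}{5}\right) 74 \left(- \frac{35}{-5} + \frac{\left(-2\right)^{2}}{23}\right) = - \frac{74 \left(\left(-35\right) \left(- \frac{1}{5}\right) + 4 \cdot \frac{1}{23}\right)}{5} = - \frac{74 \left(7 + \frac{4}{23}\right)}{5} = \left(- \frac{74}{5}\right) \frac{165}{23} = - \frac{2442}{23}$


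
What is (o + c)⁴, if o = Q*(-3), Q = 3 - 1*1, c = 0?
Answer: 1296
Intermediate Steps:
Q = 2 (Q = 3 - 1 = 2)
o = -6 (o = 2*(-3) = -6)
(o + c)⁴ = (-6 + 0)⁴ = (-6)⁴ = 1296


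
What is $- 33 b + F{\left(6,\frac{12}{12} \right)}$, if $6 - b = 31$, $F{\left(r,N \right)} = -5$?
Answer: $820$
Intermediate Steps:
$b = -25$ ($b = 6 - 31 = -25$)
$- 33 b + F{\left(6,\frac{12}{12} \right)} = \left(-33\right) \left(-25\right) - 5 = 825 - 5 = 820$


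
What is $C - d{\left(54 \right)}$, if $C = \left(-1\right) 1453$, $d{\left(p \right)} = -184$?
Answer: $-1269$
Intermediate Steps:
$C = -1453$
$C - d{\left(54 \right)} = -1453 - -184 = -1453 + 184 = -1269$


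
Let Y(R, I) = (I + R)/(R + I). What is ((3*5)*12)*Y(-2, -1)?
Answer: 180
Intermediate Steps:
Y(R, I) = 1 (Y(R, I) = (I + R)/(I + R) = 1)
((3*5)*12)*Y(-2, -1) = ((3*5)*12)*1 = (15*12)*1 = 180*1 = 180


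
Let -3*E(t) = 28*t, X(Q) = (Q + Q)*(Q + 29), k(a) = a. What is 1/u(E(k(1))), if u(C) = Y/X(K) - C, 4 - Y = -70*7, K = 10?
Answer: 30/299 ≈ 0.10033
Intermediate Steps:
X(Q) = 2*Q*(29 + Q) (X(Q) = (2*Q)*(29 + Q) = 2*Q*(29 + Q))
E(t) = -28*t/3
Y = 494 (Y = 4 - (-70)*7 = 4 - 1*(-490) = 4 + 490 = 494)
u(C) = 19/30 - C (u(C) = 494/((2*10*(29 + 10))) - C = 494/((2*10*39)) - C = 494/780 - C = 494*(1/780) - C = 19/30 - C)
1/u(E(k(1))) = 1/(19/30 - (-28)/3) = 1/(19/30 - 1*(-28/3)) = 1/(19/30 + 28/3) = 1/(299/30) = 30/299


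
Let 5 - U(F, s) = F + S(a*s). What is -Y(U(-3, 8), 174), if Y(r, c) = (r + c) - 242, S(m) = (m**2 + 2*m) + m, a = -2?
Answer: 268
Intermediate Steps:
S(m) = m**2 + 3*m
U(F, s) = 5 - F + 2*s*(3 - 2*s) (U(F, s) = 5 - (F + (-2*s)*(3 - 2*s)) = 5 - (F - 2*s*(3 - 2*s)) = 5 + (-F + 2*s*(3 - 2*s)) = 5 - F + 2*s*(3 - 2*s))
Y(r, c) = -242 + c + r (Y(r, c) = (c + r) - 242 = -242 + c + r)
-Y(U(-3, 8), 174) = -(-242 + 174 + (5 - 1*(-3) - 2*8*(-3 + 2*8))) = -(-242 + 174 + (5 + 3 - 2*8*(-3 + 16))) = -(-242 + 174 + (5 + 3 - 2*8*13)) = -(-242 + 174 + (5 + 3 - 208)) = -(-242 + 174 - 200) = -1*(-268) = 268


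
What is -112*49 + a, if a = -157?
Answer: -5645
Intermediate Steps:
-112*49 + a = -112*49 - 157 = -5488 - 157 = -5645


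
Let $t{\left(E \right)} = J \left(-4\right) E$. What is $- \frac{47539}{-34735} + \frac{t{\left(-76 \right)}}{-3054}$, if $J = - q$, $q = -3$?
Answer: $\frac{18917631}{17680115} \approx 1.07$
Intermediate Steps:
$J = 3$ ($J = \left(-1\right) \left(-3\right) = 3$)
$t{\left(E \right)} = - 12 E$ ($t{\left(E \right)} = 3 \left(-4\right) E = - 12 E$)
$- \frac{47539}{-34735} + \frac{t{\left(-76 \right)}}{-3054} = - \frac{47539}{-34735} + \frac{\left(-12\right) \left(-76\right)}{-3054} = \left(-47539\right) \left(- \frac{1}{34735}\right) + 912 \left(- \frac{1}{3054}\right) = \frac{47539}{34735} - \frac{152}{509} = \frac{18917631}{17680115}$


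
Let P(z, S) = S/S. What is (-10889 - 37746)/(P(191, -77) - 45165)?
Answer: 48635/45164 ≈ 1.0769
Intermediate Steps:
P(z, S) = 1
(-10889 - 37746)/(P(191, -77) - 45165) = (-10889 - 37746)/(1 - 45165) = -48635/(-45164) = -48635*(-1/45164) = 48635/45164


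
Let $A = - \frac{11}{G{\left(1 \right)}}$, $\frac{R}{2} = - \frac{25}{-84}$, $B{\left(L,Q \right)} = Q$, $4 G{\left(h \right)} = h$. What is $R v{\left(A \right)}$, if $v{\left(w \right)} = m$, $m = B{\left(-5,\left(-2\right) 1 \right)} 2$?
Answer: $- \frac{50}{21} \approx -2.381$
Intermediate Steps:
$G{\left(h \right)} = \frac{h}{4}$
$R = \frac{25}{42}$ ($R = 2 \left(- \frac{25}{-84}\right) = 2 \left(\left(-25\right) \left(- \frac{1}{84}\right)\right) = 2 \cdot \frac{25}{84} = \frac{25}{42} \approx 0.59524$)
$A = -44$ ($A = - \frac{11}{\frac{1}{4} \cdot 1} = - 11 \frac{1}{\frac{1}{4}} = \left(-11\right) 4 = -44$)
$m = -4$ ($m = \left(-2\right) 1 \cdot 2 = \left(-2\right) 2 = -4$)
$v{\left(w \right)} = -4$
$R v{\left(A \right)} = \frac{25}{42} \left(-4\right) = - \frac{50}{21}$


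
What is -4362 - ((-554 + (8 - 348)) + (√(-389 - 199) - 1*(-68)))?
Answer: -3536 - 14*I*√3 ≈ -3536.0 - 24.249*I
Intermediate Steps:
-4362 - ((-554 + (8 - 348)) + (√(-389 - 199) - 1*(-68))) = -4362 - ((-554 - 340) + (√(-588) + 68)) = -4362 - (-894 + (14*I*√3 + 68)) = -4362 - (-894 + (68 + 14*I*√3)) = -4362 - (-826 + 14*I*√3) = -4362 + (826 - 14*I*√3) = -3536 - 14*I*√3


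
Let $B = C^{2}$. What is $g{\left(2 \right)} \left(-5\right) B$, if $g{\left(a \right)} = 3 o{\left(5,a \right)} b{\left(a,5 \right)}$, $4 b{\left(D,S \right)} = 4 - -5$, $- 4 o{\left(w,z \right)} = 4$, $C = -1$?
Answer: $\frac{135}{4} \approx 33.75$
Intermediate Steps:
$o{\left(w,z \right)} = -1$ ($o{\left(w,z \right)} = \left(- \frac{1}{4}\right) 4 = -1$)
$b{\left(D,S \right)} = \frac{9}{4}$ ($b{\left(D,S \right)} = \frac{4 - -5}{4} = \frac{4 + 5}{4} = \frac{1}{4} \cdot 9 = \frac{9}{4}$)
$g{\left(a \right)} = - \frac{27}{4}$ ($g{\left(a \right)} = 3 \left(-1\right) \frac{9}{4} = \left(-3\right) \frac{9}{4} = - \frac{27}{4}$)
$B = 1$ ($B = \left(-1\right)^{2} = 1$)
$g{\left(2 \right)} \left(-5\right) B = \left(- \frac{27}{4}\right) \left(-5\right) 1 = \frac{135}{4} \cdot 1 = \frac{135}{4}$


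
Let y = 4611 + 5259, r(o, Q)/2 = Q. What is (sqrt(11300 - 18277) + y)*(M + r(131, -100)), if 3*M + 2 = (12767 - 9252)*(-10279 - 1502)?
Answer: -136241587930 - 41410817*I*sqrt(6977)/3 ≈ -1.3624e+11 - 1.153e+9*I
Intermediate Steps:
r(o, Q) = 2*Q
M = -41410217/3 (M = -2/3 + ((12767 - 9252)*(-10279 - 1502))/3 = -2/3 + (3515*(-11781))/3 = -2/3 + (1/3)*(-41410215) = -2/3 - 13803405 = -41410217/3 ≈ -1.3803e+7)
y = 9870
(sqrt(11300 - 18277) + y)*(M + r(131, -100)) = (sqrt(11300 - 18277) + 9870)*(-41410217/3 + 2*(-100)) = (sqrt(-6977) + 9870)*(-41410217/3 - 200) = (I*sqrt(6977) + 9870)*(-41410817/3) = (9870 + I*sqrt(6977))*(-41410817/3) = -136241587930 - 41410817*I*sqrt(6977)/3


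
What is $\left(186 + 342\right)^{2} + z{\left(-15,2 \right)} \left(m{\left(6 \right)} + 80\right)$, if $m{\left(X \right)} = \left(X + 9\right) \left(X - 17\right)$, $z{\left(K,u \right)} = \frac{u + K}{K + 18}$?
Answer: $\frac{837457}{3} \approx 2.7915 \cdot 10^{5}$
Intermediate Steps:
$z{\left(K,u \right)} = \frac{K + u}{18 + K}$
$m{\left(X \right)} = \left(-17 + X\right) \left(9 + X\right)$ ($m{\left(X \right)} = \left(9 + X\right) \left(-17 + X\right) = \left(-17 + X\right) \left(9 + X\right)$)
$\left(186 + 342\right)^{2} + z{\left(-15,2 \right)} \left(m{\left(6 \right)} + 80\right) = \left(186 + 342\right)^{2} + \frac{-15 + 2}{18 - 15} \left(\left(-153 + 6^{2} - 48\right) + 80\right) = 528^{2} + \frac{1}{3} \left(-13\right) \left(\left(-153 + 36 - 48\right) + 80\right) = 278784 + \frac{1}{3} \left(-13\right) \left(-165 + 80\right) = 278784 - - \frac{1105}{3} = 278784 + \frac{1105}{3} = \frac{837457}{3}$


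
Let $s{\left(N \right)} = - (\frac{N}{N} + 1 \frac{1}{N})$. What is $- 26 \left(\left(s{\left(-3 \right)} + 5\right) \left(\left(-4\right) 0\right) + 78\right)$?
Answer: $-2028$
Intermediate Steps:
$s{\left(N \right)} = -1 - \frac{1}{N}$ ($s{\left(N \right)} = - (1 + \frac{1}{N}) = -1 - \frac{1}{N}$)
$- 26 \left(\left(s{\left(-3 \right)} + 5\right) \left(\left(-4\right) 0\right) + 78\right) = - 26 \left(\left(\frac{-1 - -3}{-3} + 5\right) \left(\left(-4\right) 0\right) + 78\right) = - 26 \left(\left(- \frac{-1 + 3}{3} + 5\right) 0 + 78\right) = - 26 \left(\left(\left(- \frac{1}{3}\right) 2 + 5\right) 0 + 78\right) = - 26 \left(\left(- \frac{2}{3} + 5\right) 0 + 78\right) = - 26 \left(\frac{13}{3} \cdot 0 + 78\right) = - 26 \left(0 + 78\right) = \left(-26\right) 78 = -2028$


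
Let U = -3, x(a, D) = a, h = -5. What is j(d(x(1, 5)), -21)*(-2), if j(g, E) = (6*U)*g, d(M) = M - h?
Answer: 216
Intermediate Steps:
d(M) = 5 + M (d(M) = M - 1*(-5) = M + 5 = 5 + M)
j(g, E) = -18*g (j(g, E) = (6*(-3))*g = -18*g)
j(d(x(1, 5)), -21)*(-2) = -18*(5 + 1)*(-2) = -18*6*(-2) = -108*(-2) = 216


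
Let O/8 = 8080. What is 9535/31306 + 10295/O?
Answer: 93863767/202361984 ≈ 0.46384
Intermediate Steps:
O = 64640 (O = 8*8080 = 64640)
9535/31306 + 10295/O = 9535/31306 + 10295/64640 = 9535*(1/31306) + 10295*(1/64640) = 9535/31306 + 2059/12928 = 93863767/202361984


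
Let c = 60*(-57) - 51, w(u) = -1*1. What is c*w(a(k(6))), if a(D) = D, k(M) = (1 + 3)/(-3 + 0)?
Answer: 3471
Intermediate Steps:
k(M) = -4/3 (k(M) = 4/(-3) = 4*(-⅓) = -4/3)
w(u) = -1
c = -3471 (c = -3420 - 51 = -3471)
c*w(a(k(6))) = -3471*(-1) = 3471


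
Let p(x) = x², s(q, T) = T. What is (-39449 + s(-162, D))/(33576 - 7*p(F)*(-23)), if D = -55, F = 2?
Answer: -9876/8555 ≈ -1.1544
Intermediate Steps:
(-39449 + s(-162, D))/(33576 - 7*p(F)*(-23)) = (-39449 - 55)/(33576 - 7*2²*(-23)) = -39504/(33576 - 7*4*(-23)) = -39504/(33576 - 28*(-23)) = -39504/(33576 + 644) = -39504/34220 = -39504*1/34220 = -9876/8555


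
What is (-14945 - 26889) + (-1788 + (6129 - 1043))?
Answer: -38536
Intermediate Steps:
(-14945 - 26889) + (-1788 + (6129 - 1043)) = -41834 + (-1788 + 5086) = -41834 + 3298 = -38536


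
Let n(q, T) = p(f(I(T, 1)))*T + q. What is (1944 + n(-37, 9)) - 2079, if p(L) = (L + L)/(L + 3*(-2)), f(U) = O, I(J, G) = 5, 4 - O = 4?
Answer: -172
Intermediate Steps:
O = 0 (O = 4 - 1*4 = 4 - 4 = 0)
f(U) = 0
p(L) = 2*L/(-6 + L) (p(L) = (2*L)/(L - 6) = (2*L)/(-6 + L) = 2*L/(-6 + L))
n(q, T) = q (n(q, T) = (2*0/(-6 + 0))*T + q = (2*0/(-6))*T + q = (2*0*(-⅙))*T + q = 0*T + q = 0 + q = q)
(1944 + n(-37, 9)) - 2079 = (1944 - 37) - 2079 = 1907 - 2079 = -172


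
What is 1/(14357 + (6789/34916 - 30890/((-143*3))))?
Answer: 14978964/216134453869 ≈ 6.9304e-5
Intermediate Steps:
1/(14357 + (6789/34916 - 30890/((-143*3)))) = 1/(14357 + (6789*(1/34916) - 30890/(-429))) = 1/(14357 + (6789/34916 - 30890*(-1/429))) = 1/(14357 + (6789/34916 + 30890/429)) = 1/(14357 + 1081467721/14978964) = 1/(216134453869/14978964) = 14978964/216134453869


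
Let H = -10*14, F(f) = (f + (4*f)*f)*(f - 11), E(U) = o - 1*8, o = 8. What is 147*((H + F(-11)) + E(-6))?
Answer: -1550262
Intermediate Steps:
E(U) = 0 (E(U) = 8 - 1*8 = 8 - 8 = 0)
F(f) = (-11 + f)*(f + 4*f**2) (F(f) = (f + 4*f**2)*(-11 + f) = (-11 + f)*(f + 4*f**2))
H = -140
147*((H + F(-11)) + E(-6)) = 147*((-140 - 11*(-11 - 43*(-11) + 4*(-11)**2)) + 0) = 147*((-140 - 11*(-11 + 473 + 4*121)) + 0) = 147*((-140 - 11*(-11 + 473 + 484)) + 0) = 147*((-140 - 11*946) + 0) = 147*((-140 - 10406) + 0) = 147*(-10546 + 0) = 147*(-10546) = -1550262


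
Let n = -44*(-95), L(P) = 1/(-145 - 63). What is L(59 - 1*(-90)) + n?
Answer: 869439/208 ≈ 4180.0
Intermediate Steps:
L(P) = -1/208 (L(P) = 1/(-208) = -1/208)
n = 4180
L(59 - 1*(-90)) + n = -1/208 + 4180 = 869439/208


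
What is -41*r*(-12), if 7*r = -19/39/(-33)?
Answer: 3116/3003 ≈ 1.0376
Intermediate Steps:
r = 19/9009 (r = (-19/39/(-33))/7 = (-19*1/39*(-1/33))/7 = (-19/39*(-1/33))/7 = (⅐)*(19/1287) = 19/9009 ≈ 0.0021090)
-41*r*(-12) = -41*19/9009*(-12) = -779/9009*(-12) = 3116/3003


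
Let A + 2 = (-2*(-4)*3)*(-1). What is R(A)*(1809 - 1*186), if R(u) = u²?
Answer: 1097148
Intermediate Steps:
A = -26 (A = -2 + (-2*(-4)*3)*(-1) = -2 + (8*3)*(-1) = -2 + 24*(-1) = -2 - 24 = -26)
R(A)*(1809 - 1*186) = (-26)²*(1809 - 1*186) = 676*(1809 - 186) = 676*1623 = 1097148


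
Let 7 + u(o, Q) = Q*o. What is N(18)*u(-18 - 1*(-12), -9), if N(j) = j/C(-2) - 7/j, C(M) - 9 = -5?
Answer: 1739/9 ≈ 193.22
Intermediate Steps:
C(M) = 4 (C(M) = 9 - 5 = 4)
u(o, Q) = -7 + Q*o
N(j) = -7/j + j/4 (N(j) = j/4 - 7/j = -7/j + j/4)
N(18)*u(-18 - 1*(-12), -9) = (-7/18 + (1/4)*18)*(-7 - 9*(-18 - 1*(-12))) = (-7*1/18 + 9/2)*(-7 - 9*(-18 + 12)) = (-7/18 + 9/2)*(-7 - 9*(-6)) = 37*(-7 + 54)/9 = (37/9)*47 = 1739/9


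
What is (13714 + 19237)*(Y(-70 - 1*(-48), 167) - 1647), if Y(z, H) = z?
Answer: -54995219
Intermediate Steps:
(13714 + 19237)*(Y(-70 - 1*(-48), 167) - 1647) = (13714 + 19237)*((-70 - 1*(-48)) - 1647) = 32951*((-70 + 48) - 1647) = 32951*(-22 - 1647) = 32951*(-1669) = -54995219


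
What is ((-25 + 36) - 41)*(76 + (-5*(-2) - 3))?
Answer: -2490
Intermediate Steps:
((-25 + 36) - 41)*(76 + (-5*(-2) - 3)) = (11 - 41)*(76 + (10 - 3)) = -30*(76 + 7) = -30*83 = -2490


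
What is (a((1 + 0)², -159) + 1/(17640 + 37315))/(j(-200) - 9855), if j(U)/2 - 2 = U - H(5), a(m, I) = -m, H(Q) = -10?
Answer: 54954/562244605 ≈ 9.7740e-5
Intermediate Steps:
j(U) = 24 + 2*U (j(U) = 4 + 2*(U - 1*(-10)) = 4 + 2*(U + 10) = 4 + 2*(10 + U) = 4 + (20 + 2*U) = 24 + 2*U)
(a((1 + 0)², -159) + 1/(17640 + 37315))/(j(-200) - 9855) = (-(1 + 0)² + 1/(17640 + 37315))/((24 + 2*(-200)) - 9855) = (-1*1² + 1/54955)/((24 - 400) - 9855) = (-1*1 + 1/54955)/(-376 - 9855) = (-1 + 1/54955)/(-10231) = -54954/54955*(-1/10231) = 54954/562244605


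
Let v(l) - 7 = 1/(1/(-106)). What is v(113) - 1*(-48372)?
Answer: 48273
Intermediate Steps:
v(l) = -99 (v(l) = 7 + 1/(1/(-106)) = 7 + 1/(-1/106) = 7 - 106 = -99)
v(113) - 1*(-48372) = -99 - 1*(-48372) = -99 + 48372 = 48273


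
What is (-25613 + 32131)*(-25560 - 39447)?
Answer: -423715626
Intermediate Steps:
(-25613 + 32131)*(-25560 - 39447) = 6518*(-65007) = -423715626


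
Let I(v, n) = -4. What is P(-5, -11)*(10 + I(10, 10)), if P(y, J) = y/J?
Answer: 30/11 ≈ 2.7273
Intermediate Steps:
P(-5, -11)*(10 + I(10, 10)) = (-5/(-11))*(10 - 4) = -5*(-1/11)*6 = (5/11)*6 = 30/11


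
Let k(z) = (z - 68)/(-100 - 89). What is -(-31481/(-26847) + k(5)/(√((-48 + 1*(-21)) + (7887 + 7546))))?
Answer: -31481/26847 - √3841/23046 ≈ -1.1753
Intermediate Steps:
k(z) = 68/189 - z/189 (k(z) = (-68 + z)/(-189) = (-68 + z)*(-1/189) = 68/189 - z/189)
-(-31481/(-26847) + k(5)/(√((-48 + 1*(-21)) + (7887 + 7546)))) = -(-31481/(-26847) + (68/189 - 1/189*5)/(√((-48 + 1*(-21)) + (7887 + 7546)))) = -(-31481*(-1/26847) + (68/189 - 5/189)/(√((-48 - 21) + 15433))) = -(31481/26847 + 1/(3*(√(-69 + 15433)))) = -(31481/26847 + 1/(3*(√15364))) = -(31481/26847 + 1/(3*((2*√3841)))) = -(31481/26847 + (√3841/7682)/3) = -(31481/26847 + √3841/23046) = -31481/26847 - √3841/23046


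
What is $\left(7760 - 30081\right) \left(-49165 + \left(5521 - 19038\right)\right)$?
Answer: $1399124922$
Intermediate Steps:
$\left(7760 - 30081\right) \left(-49165 + \left(5521 - 19038\right)\right) = - 22321 \left(-49165 - 13517\right) = \left(-22321\right) \left(-62682\right) = 1399124922$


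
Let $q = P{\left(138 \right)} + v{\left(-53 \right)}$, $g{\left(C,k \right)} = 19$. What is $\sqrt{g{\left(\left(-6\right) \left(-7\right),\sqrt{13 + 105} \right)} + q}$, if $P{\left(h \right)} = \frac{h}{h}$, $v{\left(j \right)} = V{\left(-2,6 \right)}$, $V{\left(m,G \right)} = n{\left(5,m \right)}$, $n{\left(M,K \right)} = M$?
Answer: $5$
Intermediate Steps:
$V{\left(m,G \right)} = 5$
$v{\left(j \right)} = 5$
$P{\left(h \right)} = 1$
$q = 6$ ($q = 1 + 5 = 6$)
$\sqrt{g{\left(\left(-6\right) \left(-7\right),\sqrt{13 + 105} \right)} + q} = \sqrt{19 + 6} = \sqrt{25} = 5$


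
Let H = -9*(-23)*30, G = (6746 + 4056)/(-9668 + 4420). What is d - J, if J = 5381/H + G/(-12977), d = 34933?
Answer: 3693387279079271/105730367040 ≈ 34932.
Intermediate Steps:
G = -5401/2624 (G = 10802/(-5248) = 10802*(-1/5248) = -5401/2624 ≈ -2.0583)
H = 6210 (H = 207*30 = 6210)
J = 91632729049/105730367040 (J = 5381/6210 - 5401/2624/(-12977) = 5381*(1/6210) - 5401/2624*(-1/12977) = 5381/6210 + 5401/34051648 = 91632729049/105730367040 ≈ 0.86666)
d - J = 34933 - 1*91632729049/105730367040 = 34933 - 91632729049/105730367040 = 3693387279079271/105730367040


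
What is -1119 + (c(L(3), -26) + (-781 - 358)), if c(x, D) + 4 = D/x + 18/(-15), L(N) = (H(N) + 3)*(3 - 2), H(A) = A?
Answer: -34013/15 ≈ -2267.5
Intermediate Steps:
L(N) = 3 + N (L(N) = (N + 3)*(3 - 2) = (3 + N)*1 = 3 + N)
c(x, D) = -26/5 + D/x (c(x, D) = -4 + (D/x + 18/(-15)) = -4 + (D/x + 18*(-1/15)) = -4 + (D/x - 6/5) = -4 + (-6/5 + D/x) = -26/5 + D/x)
-1119 + (c(L(3), -26) + (-781 - 358)) = -1119 + ((-26/5 - 26/(3 + 3)) + (-781 - 358)) = -1119 + ((-26/5 - 26/6) - 1139) = -1119 + ((-26/5 - 26*⅙) - 1139) = -1119 + ((-26/5 - 13/3) - 1139) = -1119 + (-143/15 - 1139) = -1119 - 17228/15 = -34013/15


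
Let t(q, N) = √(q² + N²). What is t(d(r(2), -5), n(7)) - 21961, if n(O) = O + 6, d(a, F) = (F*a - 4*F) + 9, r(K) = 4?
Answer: -21961 + 5*√10 ≈ -21945.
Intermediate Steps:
d(a, F) = 9 - 4*F + F*a (d(a, F) = (-4*F + F*a) + 9 = 9 - 4*F + F*a)
n(O) = 6 + O
t(q, N) = √(N² + q²)
t(d(r(2), -5), n(7)) - 21961 = √((6 + 7)² + (9 - 4*(-5) - 5*4)²) - 21961 = √(13² + (9 + 20 - 20)²) - 21961 = √(169 + 9²) - 21961 = √(169 + 81) - 21961 = √250 - 21961 = 5*√10 - 21961 = -21961 + 5*√10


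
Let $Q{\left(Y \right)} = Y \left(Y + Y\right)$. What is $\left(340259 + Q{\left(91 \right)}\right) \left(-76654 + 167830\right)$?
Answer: $32533511496$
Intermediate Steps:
$Q{\left(Y \right)} = 2 Y^{2}$ ($Q{\left(Y \right)} = Y 2 Y = 2 Y^{2}$)
$\left(340259 + Q{\left(91 \right)}\right) \left(-76654 + 167830\right) = \left(340259 + 2 \cdot 91^{2}\right) \left(-76654 + 167830\right) = \left(340259 + 2 \cdot 8281\right) 91176 = \left(340259 + 16562\right) 91176 = 356821 \cdot 91176 = 32533511496$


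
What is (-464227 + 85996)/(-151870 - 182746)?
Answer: 378231/334616 ≈ 1.1303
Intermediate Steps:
(-464227 + 85996)/(-151870 - 182746) = -378231/(-334616) = -378231*(-1/334616) = 378231/334616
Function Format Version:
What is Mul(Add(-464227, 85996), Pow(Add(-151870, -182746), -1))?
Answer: Rational(378231, 334616) ≈ 1.1303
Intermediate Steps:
Mul(Add(-464227, 85996), Pow(Add(-151870, -182746), -1)) = Mul(-378231, Pow(-334616, -1)) = Mul(-378231, Rational(-1, 334616)) = Rational(378231, 334616)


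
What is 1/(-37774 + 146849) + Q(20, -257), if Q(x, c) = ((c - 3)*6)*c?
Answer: 43730349001/109075 ≈ 4.0092e+5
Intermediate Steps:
Q(x, c) = c*(-18 + 6*c) (Q(x, c) = ((-3 + c)*6)*c = (-18 + 6*c)*c = c*(-18 + 6*c))
1/(-37774 + 146849) + Q(20, -257) = 1/(-37774 + 146849) + 6*(-257)*(-3 - 257) = 1/109075 + 6*(-257)*(-260) = 1/109075 + 400920 = 43730349001/109075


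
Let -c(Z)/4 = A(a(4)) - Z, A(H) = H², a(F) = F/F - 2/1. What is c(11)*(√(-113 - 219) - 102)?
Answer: -4080 + 80*I*√83 ≈ -4080.0 + 728.83*I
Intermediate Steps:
a(F) = -1 (a(F) = 1 - 2*1 = 1 - 2 = -1)
c(Z) = -4 + 4*Z (c(Z) = -4*((-1)² - Z) = -4*(1 - Z) = -4 + 4*Z)
c(11)*(√(-113 - 219) - 102) = (-4 + 4*11)*(√(-113 - 219) - 102) = (-4 + 44)*(√(-332) - 102) = 40*(2*I*√83 - 102) = 40*(-102 + 2*I*√83) = -4080 + 80*I*√83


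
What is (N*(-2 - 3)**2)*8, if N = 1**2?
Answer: 200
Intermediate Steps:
N = 1
(N*(-2 - 3)**2)*8 = (1*(-2 - 3)**2)*8 = (1*(-5)**2)*8 = (1*25)*8 = 25*8 = 200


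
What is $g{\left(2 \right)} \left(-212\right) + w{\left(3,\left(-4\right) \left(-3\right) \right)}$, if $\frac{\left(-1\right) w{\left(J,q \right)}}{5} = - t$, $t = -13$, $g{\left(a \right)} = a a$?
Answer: $-913$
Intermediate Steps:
$g{\left(a \right)} = a^{2}$
$w{\left(J,q \right)} = -65$ ($w{\left(J,q \right)} = - 5 \left(\left(-1\right) \left(-13\right)\right) = \left(-5\right) 13 = -65$)
$g{\left(2 \right)} \left(-212\right) + w{\left(3,\left(-4\right) \left(-3\right) \right)} = 2^{2} \left(-212\right) - 65 = 4 \left(-212\right) - 65 = -848 - 65 = -913$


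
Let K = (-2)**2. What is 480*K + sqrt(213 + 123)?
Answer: 1920 + 4*sqrt(21) ≈ 1938.3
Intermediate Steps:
K = 4
480*K + sqrt(213 + 123) = 480*4 + sqrt(213 + 123) = 1920 + sqrt(336) = 1920 + 4*sqrt(21)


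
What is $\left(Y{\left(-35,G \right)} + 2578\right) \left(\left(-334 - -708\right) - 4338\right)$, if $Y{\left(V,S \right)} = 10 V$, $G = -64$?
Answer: $-8831792$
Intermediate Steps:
$\left(Y{\left(-35,G \right)} + 2578\right) \left(\left(-334 - -708\right) - 4338\right) = \left(10 \left(-35\right) + 2578\right) \left(\left(-334 - -708\right) - 4338\right) = \left(-350 + 2578\right) \left(\left(-334 + 708\right) - 4338\right) = 2228 \left(374 - 4338\right) = 2228 \left(-3964\right) = -8831792$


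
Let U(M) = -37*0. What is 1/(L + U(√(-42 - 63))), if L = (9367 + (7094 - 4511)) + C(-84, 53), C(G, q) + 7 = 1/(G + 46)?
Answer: 38/453833 ≈ 8.3731e-5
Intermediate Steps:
C(G, q) = -7 + 1/(46 + G) (C(G, q) = -7 + 1/(G + 46) = -7 + 1/(46 + G))
U(M) = 0
L = 453833/38 (L = (9367 + (7094 - 4511)) + (-321 - 7*(-84))/(46 - 84) = (9367 + 2583) + (-321 + 588)/(-38) = 11950 - 1/38*267 = 11950 - 267/38 = 453833/38 ≈ 11943.)
1/(L + U(√(-42 - 63))) = 1/(453833/38 + 0) = 1/(453833/38) = 38/453833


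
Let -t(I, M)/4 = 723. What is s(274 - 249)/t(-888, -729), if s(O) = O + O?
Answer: -25/1446 ≈ -0.017289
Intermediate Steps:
t(I, M) = -2892 (t(I, M) = -4*723 = -2892)
s(O) = 2*O
s(274 - 249)/t(-888, -729) = (2*(274 - 249))/(-2892) = (2*25)*(-1/2892) = 50*(-1/2892) = -25/1446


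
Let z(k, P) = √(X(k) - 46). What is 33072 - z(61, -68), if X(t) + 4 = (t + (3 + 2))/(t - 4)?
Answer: 33072 - 4*I*√1102/19 ≈ 33072.0 - 6.9887*I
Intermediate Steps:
X(t) = -4 + (5 + t)/(-4 + t) (X(t) = -4 + (t + (3 + 2))/(t - 4) = -4 + (t + 5)/(-4 + t) = -4 + (5 + t)/(-4 + t))
z(k, P) = √(-46 + 3*(7 - k)/(-4 + k)) (z(k, P) = √(3*(7 - k)/(-4 + k) - 46) = √(-46 + 3*(7 - k)/(-4 + k)))
33072 - z(61, -68) = 33072 - √((205 - 49*61)/(-4 + 61)) = 33072 - √((205 - 2989)/57) = 33072 - √((1/57)*(-2784)) = 33072 - √(-928/19) = 33072 - 4*I*√1102/19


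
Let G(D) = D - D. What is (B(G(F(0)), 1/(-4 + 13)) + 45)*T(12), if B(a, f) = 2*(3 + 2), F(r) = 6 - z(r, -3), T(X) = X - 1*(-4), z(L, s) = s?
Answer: 880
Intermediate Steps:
T(X) = 4 + X (T(X) = X + 4 = 4 + X)
F(r) = 9 (F(r) = 6 - 1*(-3) = 6 + 3 = 9)
G(D) = 0
B(a, f) = 10 (B(a, f) = 2*5 = 10)
(B(G(F(0)), 1/(-4 + 13)) + 45)*T(12) = (10 + 45)*(4 + 12) = 55*16 = 880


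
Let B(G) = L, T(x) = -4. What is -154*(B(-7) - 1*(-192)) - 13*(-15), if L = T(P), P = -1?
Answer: -28757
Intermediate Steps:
L = -4
B(G) = -4
-154*(B(-7) - 1*(-192)) - 13*(-15) = -154*(-4 - 1*(-192)) - 13*(-15) = -154*(-4 + 192) + 195 = -154*188 + 195 = -28952 + 195 = -28757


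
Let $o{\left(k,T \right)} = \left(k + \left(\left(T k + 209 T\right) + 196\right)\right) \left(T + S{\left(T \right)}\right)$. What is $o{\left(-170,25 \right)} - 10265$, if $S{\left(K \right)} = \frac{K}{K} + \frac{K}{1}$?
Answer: $40786$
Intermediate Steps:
$S{\left(K \right)} = 1 + K$ ($S{\left(K \right)} = 1 + K 1 = 1 + K$)
$o{\left(k,T \right)} = \left(1 + 2 T\right) \left(196 + k + 209 T + T k\right)$ ($o{\left(k,T \right)} = \left(k + \left(\left(T k + 209 T\right) + 196\right)\right) \left(T + \left(1 + T\right)\right) = \left(k + \left(\left(209 T + T k\right) + 196\right)\right) \left(1 + 2 T\right) = \left(k + \left(196 + 209 T + T k\right)\right) \left(1 + 2 T\right) = \left(196 + k + 209 T + T k\right) \left(1 + 2 T\right) = \left(1 + 2 T\right) \left(196 + k + 209 T + T k\right)$)
$o{\left(-170,25 \right)} - 10265 = \left(196 - 170 + 418 \cdot 25^{2} + 601 \cdot 25 + 2 \left(-170\right) 25^{2} + 3 \cdot 25 \left(-170\right)\right) - 10265 = \left(196 - 170 + 418 \cdot 625 + 15025 + 2 \left(-170\right) 625 - 12750\right) - 10265 = \left(196 - 170 + 261250 + 15025 - 212500 - 12750\right) - 10265 = 51051 - 10265 = 40786$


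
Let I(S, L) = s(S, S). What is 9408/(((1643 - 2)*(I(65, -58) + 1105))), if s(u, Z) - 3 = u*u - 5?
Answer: 196/182151 ≈ 0.0010760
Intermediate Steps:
s(u, Z) = -2 + u**2 (s(u, Z) = 3 + (u*u - 5) = 3 + (u**2 - 5) = 3 + (-5 + u**2) = -2 + u**2)
I(S, L) = -2 + S**2
9408/(((1643 - 2)*(I(65, -58) + 1105))) = 9408/(((1643 - 2)*((-2 + 65**2) + 1105))) = 9408/((1641*((-2 + 4225) + 1105))) = 9408/((1641*(4223 + 1105))) = 9408/((1641*5328)) = 9408/8743248 = 9408*(1/8743248) = 196/182151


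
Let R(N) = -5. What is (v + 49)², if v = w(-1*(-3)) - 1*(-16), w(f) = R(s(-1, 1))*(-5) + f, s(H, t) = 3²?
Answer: 8649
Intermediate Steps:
s(H, t) = 9
w(f) = 25 + f (w(f) = -5*(-5) + f = 25 + f)
v = 44 (v = (25 - 1*(-3)) - 1*(-16) = (25 + 3) + 16 = 28 + 16 = 44)
(v + 49)² = (44 + 49)² = 93² = 8649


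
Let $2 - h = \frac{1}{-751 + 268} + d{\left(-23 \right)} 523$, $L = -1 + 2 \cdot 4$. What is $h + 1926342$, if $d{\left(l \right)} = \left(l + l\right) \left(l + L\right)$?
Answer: $\frac{744503929}{483} \approx 1.5414 \cdot 10^{6}$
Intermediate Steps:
$L = 7$ ($L = -1 + 8 = 7$)
$d{\left(l \right)} = 2 l \left(7 + l\right)$ ($d{\left(l \right)} = \left(l + l\right) \left(l + 7\right) = 2 l \left(7 + l\right)$)
$h = - \frac{185919257}{483}$ ($h = 2 - \left(\frac{1}{-751 + 268} + 2 \left(-23\right) \left(7 - 23\right) 523\right) = 2 - \left(\frac{1}{-483} + 2 \left(-23\right) \left(-16\right) 523\right) = 2 - \left(- \frac{1}{483} + 736 \cdot 523\right) = 2 - \left(- \frac{1}{483} + 384928\right) = 2 - \frac{185920223}{483} = - \frac{185919257}{483} \approx -3.8493 \cdot 10^{5}$)
$h + 1926342 = - \frac{185919257}{483} + 1926342 = \frac{744503929}{483}$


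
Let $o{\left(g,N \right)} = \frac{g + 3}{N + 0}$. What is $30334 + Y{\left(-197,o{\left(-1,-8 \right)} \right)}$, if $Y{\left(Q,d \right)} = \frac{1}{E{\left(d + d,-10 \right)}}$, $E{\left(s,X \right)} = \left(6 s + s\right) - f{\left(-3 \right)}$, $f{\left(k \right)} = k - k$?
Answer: $\frac{212336}{7} \approx 30334.0$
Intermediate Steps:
$o{\left(g,N \right)} = \frac{3 + g}{N}$
$f{\left(k \right)} = 0$
$E{\left(s,X \right)} = 7 s$ ($E{\left(s,X \right)} = \left(6 s + s\right) - 0 = 7 s + 0 = 7 s$)
$Y{\left(Q,d \right)} = \frac{1}{14 d}$ ($Y{\left(Q,d \right)} = \frac{1}{7 \left(d + d\right)} = \frac{1}{7 \cdot 2 d} = \frac{1}{14 d}$)
$30334 + Y{\left(-197,o{\left(-1,-8 \right)} \right)} = 30334 + \frac{1}{14 \frac{3 - 1}{-8}} = 30334 + \frac{1}{14 \left(\left(- \frac{1}{8}\right) 2\right)} = 30334 + \frac{1}{14 \left(- \frac{1}{4}\right)} = 30334 + \frac{1}{14} \left(-4\right) = 30334 - \frac{2}{7} = \frac{212336}{7}$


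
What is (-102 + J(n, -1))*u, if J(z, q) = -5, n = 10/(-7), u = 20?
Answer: -2140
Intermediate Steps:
n = -10/7 (n = 10*(-⅐) = -10/7 ≈ -1.4286)
(-102 + J(n, -1))*u = (-102 - 5)*20 = -107*20 = -2140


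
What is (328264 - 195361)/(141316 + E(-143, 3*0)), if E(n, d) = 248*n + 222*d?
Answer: 44301/35284 ≈ 1.2556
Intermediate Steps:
E(n, d) = 222*d + 248*n
(328264 - 195361)/(141316 + E(-143, 3*0)) = (328264 - 195361)/(141316 + (222*(3*0) + 248*(-143))) = 132903/(141316 + (222*0 - 35464)) = 132903/(141316 + (0 - 35464)) = 132903/(141316 - 35464) = 132903/105852 = 132903*(1/105852) = 44301/35284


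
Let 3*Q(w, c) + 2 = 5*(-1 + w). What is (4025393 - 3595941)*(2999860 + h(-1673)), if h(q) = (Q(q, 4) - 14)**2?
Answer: 41997887293472/9 ≈ 4.6664e+12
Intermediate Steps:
Q(w, c) = -7/3 + 5*w/3 (Q(w, c) = -2/3 + (5*(-1 + w))/3 = -2/3 + (-5 + 5*w)/3 = -2/3 + (-5/3 + 5*w/3) = -7/3 + 5*w/3)
h(q) = (-49/3 + 5*q/3)**2 (h(q) = ((-7/3 + 5*q/3) - 14)**2 = (-49/3 + 5*q/3)**2)
(4025393 - 3595941)*(2999860 + h(-1673)) = (4025393 - 3595941)*(2999860 + (-49 + 5*(-1673))**2/9) = 429452*(2999860 + (-49 - 8365)**2/9) = 429452*(2999860 + (1/9)*(-8414)**2) = 429452*(2999860 + (1/9)*70795396) = 429452*(2999860 + 70795396/9) = 429452*(97794136/9) = 41997887293472/9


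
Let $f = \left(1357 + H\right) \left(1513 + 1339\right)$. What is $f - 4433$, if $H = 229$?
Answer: $4518839$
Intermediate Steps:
$f = 4523272$ ($f = \left(1357 + 229\right) \left(1513 + 1339\right) = 1586 \cdot 2852 = 4523272$)
$f - 4433 = 4523272 - 4433 = 4518839$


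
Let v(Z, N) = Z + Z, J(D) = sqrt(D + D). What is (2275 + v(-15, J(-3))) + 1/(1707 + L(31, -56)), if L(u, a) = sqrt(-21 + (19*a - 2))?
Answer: 6544033027/2914936 - I*sqrt(1087)/2914936 ≈ 2245.0 - 1.1311e-5*I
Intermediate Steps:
J(D) = sqrt(2)*sqrt(D) (J(D) = sqrt(2*D) = sqrt(2)*sqrt(D))
L(u, a) = sqrt(-23 + 19*a) (L(u, a) = sqrt(-21 + (-2 + 19*a)) = sqrt(-23 + 19*a))
v(Z, N) = 2*Z
(2275 + v(-15, J(-3))) + 1/(1707 + L(31, -56)) = (2275 + 2*(-15)) + 1/(1707 + sqrt(-23 + 19*(-56))) = (2275 - 30) + 1/(1707 + sqrt(-23 - 1064)) = 2245 + 1/(1707 + sqrt(-1087)) = 2245 + 1/(1707 + I*sqrt(1087))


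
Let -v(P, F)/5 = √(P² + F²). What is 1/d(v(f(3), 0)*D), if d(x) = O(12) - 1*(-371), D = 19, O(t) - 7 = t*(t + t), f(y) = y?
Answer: 1/666 ≈ 0.0015015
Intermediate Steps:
v(P, F) = -5*√(F² + P²) (v(P, F) = -5*√(P² + F²) = -5*√(F² + P²))
O(t) = 7 + 2*t² (O(t) = 7 + t*(t + t) = 7 + t*(2*t) = 7 + 2*t²)
d(x) = 666 (d(x) = (7 + 2*12²) - 1*(-371) = (7 + 2*144) + 371 = (7 + 288) + 371 = 295 + 371 = 666)
1/d(v(f(3), 0)*D) = 1/666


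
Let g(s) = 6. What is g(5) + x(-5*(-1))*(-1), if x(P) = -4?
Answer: 10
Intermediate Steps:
g(5) + x(-5*(-1))*(-1) = 6 - 4*(-1) = 6 + 4 = 10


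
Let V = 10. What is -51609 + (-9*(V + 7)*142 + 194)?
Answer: -73141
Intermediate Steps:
-51609 + (-9*(V + 7)*142 + 194) = -51609 + (-9*(10 + 7)*142 + 194) = -51609 + (-9*17*142 + 194) = -51609 + (-153*142 + 194) = -51609 + (-21726 + 194) = -51609 - 21532 = -73141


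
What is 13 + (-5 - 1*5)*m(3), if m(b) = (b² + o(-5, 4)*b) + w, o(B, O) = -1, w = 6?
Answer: -107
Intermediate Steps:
m(b) = 6 + b² - b (m(b) = (b² - b) + 6 = 6 + b² - b)
13 + (-5 - 1*5)*m(3) = 13 + (-5 - 1*5)*(6 + 3² - 1*3) = 13 + (-5 - 5)*(6 + 9 - 3) = 13 - 10*12 = 13 - 120 = -107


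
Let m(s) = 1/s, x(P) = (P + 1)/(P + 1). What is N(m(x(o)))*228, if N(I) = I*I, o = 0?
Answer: 228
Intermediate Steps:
x(P) = 1 (x(P) = (1 + P)/(1 + P) = 1)
N(I) = I**2
N(m(x(o)))*228 = (1/1)**2*228 = 1**2*228 = 1*228 = 228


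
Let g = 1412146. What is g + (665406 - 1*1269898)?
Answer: 807654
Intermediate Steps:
g + (665406 - 1*1269898) = 1412146 + (665406 - 1*1269898) = 1412146 + (665406 - 1269898) = 1412146 - 604492 = 807654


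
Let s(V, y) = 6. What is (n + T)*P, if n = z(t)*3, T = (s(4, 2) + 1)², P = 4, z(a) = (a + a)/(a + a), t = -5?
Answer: 208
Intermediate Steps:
z(a) = 1 (z(a) = (2*a)/((2*a)) = (2*a)*(1/(2*a)) = 1)
T = 49 (T = (6 + 1)² = 7² = 49)
n = 3 (n = 1*3 = 3)
(n + T)*P = (3 + 49)*4 = 52*4 = 208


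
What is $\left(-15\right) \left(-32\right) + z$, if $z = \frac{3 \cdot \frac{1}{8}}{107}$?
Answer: $\frac{410883}{856} \approx 480.0$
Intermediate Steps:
$z = \frac{3}{856}$ ($z = 3 \cdot \frac{1}{8} \cdot \frac{1}{107} = \frac{3}{8} \cdot \frac{1}{107} = \frac{3}{856} \approx 0.0035047$)
$\left(-15\right) \left(-32\right) + z = \left(-15\right) \left(-32\right) + \frac{3}{856} = 480 + \frac{3}{856} = \frac{410883}{856}$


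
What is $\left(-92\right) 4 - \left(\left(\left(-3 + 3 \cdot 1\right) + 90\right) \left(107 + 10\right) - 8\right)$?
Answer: $-10890$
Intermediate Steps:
$\left(-92\right) 4 - \left(\left(\left(-3 + 3 \cdot 1\right) + 90\right) \left(107 + 10\right) - 8\right) = -368 - \left(\left(\left(-3 + 3\right) + 90\right) 117 - 8\right) = -368 - \left(\left(0 + 90\right) 117 - 8\right) = -368 - \left(90 \cdot 117 - 8\right) = -368 - \left(10530 - 8\right) = -368 - 10522 = -10890$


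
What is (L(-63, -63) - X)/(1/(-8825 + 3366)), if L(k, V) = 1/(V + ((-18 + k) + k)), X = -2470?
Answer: -2791126651/207 ≈ -1.3484e+7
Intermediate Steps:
L(k, V) = 1/(-18 + V + 2*k) (L(k, V) = 1/(V + (-18 + 2*k)) = 1/(-18 + V + 2*k))
(L(-63, -63) - X)/(1/(-8825 + 3366)) = (1/(-18 - 63 + 2*(-63)) - 1*(-2470))/(1/(-8825 + 3366)) = (1/(-18 - 63 - 126) + 2470)/(1/(-5459)) = (1/(-207) + 2470)/(-1/5459) = (-1/207 + 2470)*(-5459) = (511289/207)*(-5459) = -2791126651/207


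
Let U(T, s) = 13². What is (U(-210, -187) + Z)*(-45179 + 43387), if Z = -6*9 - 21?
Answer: -168448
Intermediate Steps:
U(T, s) = 169
Z = -75 (Z = -54 - 21 = -75)
(U(-210, -187) + Z)*(-45179 + 43387) = (169 - 75)*(-45179 + 43387) = 94*(-1792) = -168448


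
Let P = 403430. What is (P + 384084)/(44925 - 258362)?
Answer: -112502/30491 ≈ -3.6897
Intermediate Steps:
(P + 384084)/(44925 - 258362) = (403430 + 384084)/(44925 - 258362) = 787514/(-213437) = 787514*(-1/213437) = -112502/30491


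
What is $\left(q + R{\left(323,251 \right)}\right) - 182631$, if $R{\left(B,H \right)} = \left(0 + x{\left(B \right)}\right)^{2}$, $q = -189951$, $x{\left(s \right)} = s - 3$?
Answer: $-270182$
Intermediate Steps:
$x{\left(s \right)} = -3 + s$
$R{\left(B,H \right)} = \left(-3 + B\right)^{2}$ ($R{\left(B,H \right)} = \left(0 + \left(-3 + B\right)\right)^{2} = \left(-3 + B\right)^{2}$)
$\left(q + R{\left(323,251 \right)}\right) - 182631 = \left(-189951 + \left(-3 + 323\right)^{2}\right) - 182631 = \left(-189951 + 320^{2}\right) - 182631 = \left(-189951 + 102400\right) - 182631 = -87551 - 182631 = -270182$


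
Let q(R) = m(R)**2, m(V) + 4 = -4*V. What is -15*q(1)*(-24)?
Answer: 23040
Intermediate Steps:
m(V) = -4 - 4*V
q(R) = (-4 - 4*R)**2
-15*q(1)*(-24) = -240*(1 + 1)**2*(-24) = -240*2**2*(-24) = -240*4*(-24) = -15*64*(-24) = -960*(-24) = 23040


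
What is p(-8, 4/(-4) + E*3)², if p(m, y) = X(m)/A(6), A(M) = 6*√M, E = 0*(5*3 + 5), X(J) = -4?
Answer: 2/27 ≈ 0.074074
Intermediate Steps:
E = 0 (E = 0*(15 + 5) = 0*20 = 0)
p(m, y) = -√6/9 (p(m, y) = -4*√6/36 = -√6/9)
p(-8, 4/(-4) + E*3)² = (-√6/9)² = 2/27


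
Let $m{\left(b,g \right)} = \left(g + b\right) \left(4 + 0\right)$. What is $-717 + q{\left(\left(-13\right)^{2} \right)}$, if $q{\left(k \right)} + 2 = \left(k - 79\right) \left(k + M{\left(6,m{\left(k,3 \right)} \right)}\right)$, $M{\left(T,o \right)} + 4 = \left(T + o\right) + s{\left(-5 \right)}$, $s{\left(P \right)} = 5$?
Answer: $77041$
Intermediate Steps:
$m{\left(b,g \right)} = 4 b + 4 g$ ($m{\left(b,g \right)} = \left(b + g\right) 4 = 4 b + 4 g$)
$M{\left(T,o \right)} = 1 + T + o$ ($M{\left(T,o \right)} = -4 + \left(\left(T + o\right) + 5\right) = -4 + \left(5 + T + o\right) = 1 + T + o$)
$q{\left(k \right)} = -2 + \left(-79 + k\right) \left(19 + 5 k\right)$ ($q{\left(k \right)} = -2 + \left(k - 79\right) \left(k + \left(1 + 6 + \left(4 k + 4 \cdot 3\right)\right)\right) = -2 + \left(-79 + k\right) \left(k + \left(1 + 6 + \left(4 k + 12\right)\right)\right) = -2 + \left(-79 + k\right) \left(k + \left(1 + 6 + \left(12 + 4 k\right)\right)\right) = -2 + \left(-79 + k\right) \left(k + \left(19 + 4 k\right)\right) = -2 + \left(-79 + k\right) \left(19 + 5 k\right)$)
$-717 + q{\left(\left(-13\right)^{2} \right)} = -717 - \left(1503 - 142805 + 63544\right) = -717 - \left(65047 - 142805\right) = -717 - -77758 = -717 + 77758 = 77041$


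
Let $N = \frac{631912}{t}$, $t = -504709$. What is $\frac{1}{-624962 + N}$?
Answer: $- \frac{504709}{315424577970} \approx -1.6001 \cdot 10^{-6}$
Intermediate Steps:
$N = - \frac{631912}{504709}$ ($N = \frac{631912}{-504709} = 631912 \left(- \frac{1}{504709}\right) = - \frac{631912}{504709} \approx -1.252$)
$\frac{1}{-624962 + N} = \frac{1}{-624962 - \frac{631912}{504709}} = \frac{1}{- \frac{315424577970}{504709}} = - \frac{504709}{315424577970}$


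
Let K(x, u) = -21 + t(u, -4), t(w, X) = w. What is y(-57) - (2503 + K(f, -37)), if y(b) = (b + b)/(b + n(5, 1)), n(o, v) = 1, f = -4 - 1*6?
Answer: -68403/28 ≈ -2443.0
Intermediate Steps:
f = -10 (f = -4 - 6 = -10)
K(x, u) = -21 + u
y(b) = 2*b/(1 + b) (y(b) = (b + b)/(b + 1) = (2*b)/(1 + b) = 2*b/(1 + b))
y(-57) - (2503 + K(f, -37)) = 2*(-57)/(1 - 57) - (2503 + (-21 - 37)) = 2*(-57)/(-56) - (2503 - 58) = 2*(-57)*(-1/56) - 1*2445 = 57/28 - 2445 = -68403/28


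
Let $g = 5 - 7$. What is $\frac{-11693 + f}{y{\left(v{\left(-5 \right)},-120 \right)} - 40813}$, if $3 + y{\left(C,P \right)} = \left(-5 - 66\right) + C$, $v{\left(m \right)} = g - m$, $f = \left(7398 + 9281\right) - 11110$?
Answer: $\frac{1531}{10221} \approx 0.14979$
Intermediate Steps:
$f = 5569$ ($f = 16679 - 11110 = 5569$)
$g = -2$ ($g = 5 - 7 = -2$)
$v{\left(m \right)} = -2 - m$
$y{\left(C,P \right)} = -74 + C$ ($y{\left(C,P \right)} = -3 + \left(\left(-5 - 66\right) + C\right) = -3 + \left(-71 + C\right) = -74 + C$)
$\frac{-11693 + f}{y{\left(v{\left(-5 \right)},-120 \right)} - 40813} = \frac{-11693 + 5569}{\left(-74 - -3\right) - 40813} = - \frac{6124}{\left(-74 + \left(-2 + 5\right)\right) - 40813} = - \frac{6124}{\left(-74 + 3\right) - 40813} = - \frac{6124}{-71 - 40813} = - \frac{6124}{-40884} = \left(-6124\right) \left(- \frac{1}{40884}\right) = \frac{1531}{10221}$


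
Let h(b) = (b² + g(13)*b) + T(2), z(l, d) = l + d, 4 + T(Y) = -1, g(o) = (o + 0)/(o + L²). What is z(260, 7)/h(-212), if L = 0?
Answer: 89/14909 ≈ 0.0059695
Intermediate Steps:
g(o) = 1 (g(o) = (o + 0)/(o + 0²) = o/(o + 0) = o/o = 1)
T(Y) = -5 (T(Y) = -4 - 1 = -5)
z(l, d) = d + l
h(b) = -5 + b + b² (h(b) = (b² + 1*b) - 5 = (b² + b) - 5 = (b + b²) - 5 = -5 + b + b²)
z(260, 7)/h(-212) = (7 + 260)/(-5 - 212 + (-212)²) = 267/(-5 - 212 + 44944) = 267/44727 = 267*(1/44727) = 89/14909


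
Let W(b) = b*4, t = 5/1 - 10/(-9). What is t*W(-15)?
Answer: -1100/3 ≈ -366.67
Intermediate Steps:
t = 55/9 (t = 5*1 - 10*(-1/9) = 5 + 10/9 = 55/9 ≈ 6.1111)
W(b) = 4*b
t*W(-15) = 55*(4*(-15))/9 = (55/9)*(-60) = -1100/3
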